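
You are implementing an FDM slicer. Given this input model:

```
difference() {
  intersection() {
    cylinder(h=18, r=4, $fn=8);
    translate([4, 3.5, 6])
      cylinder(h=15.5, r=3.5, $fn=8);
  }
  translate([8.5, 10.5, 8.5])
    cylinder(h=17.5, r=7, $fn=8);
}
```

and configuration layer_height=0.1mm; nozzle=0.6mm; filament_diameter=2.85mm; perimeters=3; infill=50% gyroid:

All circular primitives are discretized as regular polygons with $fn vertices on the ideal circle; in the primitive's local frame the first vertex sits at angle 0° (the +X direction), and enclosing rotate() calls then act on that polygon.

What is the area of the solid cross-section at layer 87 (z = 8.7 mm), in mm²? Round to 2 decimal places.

5.76 mm²

At z = 8.7 mm: the cylinder: section is a regular 8-gon, circumradius r=4 (area = (8/2)·4.000²·sin(360°/8) = 45.25 mm²); the r=3.5 cylinder at (4, 3.5) gives a regular 8-gon of circumradius 3.5 (constant along its height) (area = (8/2)·3.500²·sin(360°/8) = 34.65 mm²); Keeping only the common overlap: the r=3.5 cylinder at (4, 3.5) partially overlaps the r=4 cylinder; clipping to the common part keeps 5.76 mm² — area = 5.76 mm²; the cylinder at (8.5, 10.5): section is a regular 8-gon, circumradius r=7 (area = (8/2)·7.000²·sin(360°/8) = 138.59 mm²); Subtracting the remaining from the first: starting from the result so far (5.76 mm²), the r=7 cylinder at (8.5, 10.5) misses the remaining region (no effect) — area = 5.76 mm². Overall, the cross-section is a single solid region. Net area = 5.76 mm².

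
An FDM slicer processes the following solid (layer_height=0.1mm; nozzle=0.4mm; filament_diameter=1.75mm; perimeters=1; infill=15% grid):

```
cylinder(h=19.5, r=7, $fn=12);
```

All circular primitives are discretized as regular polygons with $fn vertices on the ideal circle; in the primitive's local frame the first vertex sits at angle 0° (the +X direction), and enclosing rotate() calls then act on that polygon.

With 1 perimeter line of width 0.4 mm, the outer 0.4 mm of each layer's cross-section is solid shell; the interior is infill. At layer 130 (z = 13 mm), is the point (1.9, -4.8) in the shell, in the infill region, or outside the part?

At z = 13 mm: the cylinder: section is a regular 12-gon, circumradius r=7. Overall, the cross-section is a single solid region. The nearest boundary edge runs (-0.00, -7.00)→(3.50, -6.06); distance from the point to it = 1.63 mm. The point is inside the cross-section and 1.63 mm from the nearest boundary — more than the 0.4 mm shell width (1 × 0.4), so it's in the infill interior.

infill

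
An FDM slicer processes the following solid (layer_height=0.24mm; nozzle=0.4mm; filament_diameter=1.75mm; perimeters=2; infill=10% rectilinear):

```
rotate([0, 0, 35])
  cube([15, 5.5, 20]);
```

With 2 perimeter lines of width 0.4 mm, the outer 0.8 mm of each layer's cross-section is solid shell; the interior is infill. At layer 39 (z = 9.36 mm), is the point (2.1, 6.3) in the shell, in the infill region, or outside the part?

infill

At z = 9.36 mm: the cube is present — its section is the full 15×5.5 rectangle; (rotated 35° about Z; rotation is an isometry so areas/perimeters/island counts are preserved). Overall, the cross-section is a single solid region. Undo the 35° rotation: the query point maps to (5.334, 3.956) in the un-rotated model frame. The nearest boundary edge runs (15.00, 5.50)→(0.00, 5.50); distance from the point to it = 1.54 mm. The point is inside the cross-section and 1.54 mm from the nearest boundary — more than the 0.8 mm shell width (2 × 0.4), so it's in the infill interior.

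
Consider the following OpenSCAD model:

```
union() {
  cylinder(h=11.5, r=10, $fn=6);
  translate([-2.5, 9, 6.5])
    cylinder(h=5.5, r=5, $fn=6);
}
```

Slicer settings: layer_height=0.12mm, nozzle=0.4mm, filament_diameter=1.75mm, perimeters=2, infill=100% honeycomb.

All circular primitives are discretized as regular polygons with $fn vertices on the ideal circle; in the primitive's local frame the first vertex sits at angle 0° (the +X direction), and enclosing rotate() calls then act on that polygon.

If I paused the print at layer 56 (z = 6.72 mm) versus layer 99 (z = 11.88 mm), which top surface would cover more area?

Layer 56 (z = 6.72): the cylinder: section is a regular 6-gon, circumradius r=10 (area = (6/2)·10.000²·sin(360°/6) = 259.81 mm²); the r=5 cylinder at (-2.5, 9) gives a regular 6-gon of circumradius 5 (constant along its height) (area = (6/2)·5.000²·sin(360°/6) = 64.95 mm²); Merging all regions: the regions partially overlap — summed areas 324.76 mm² minus the doubly-counted overlap 26.85 mm² gives 297.91 mm² — area = 297.91 mm². So its area = 297.91 mm². Layer 99 (z = 11.88): the cylinder is not intersected at this z (z outside [0, 11.5]); the r=5 cylinder at (-2.5, 9) contributes a regular 6-gon of circumradius 5 (area = (6/2)·5.000²·sin(360°/6) = 64.95 mm²); Taking the union: only the r=5 cylinder at (-2.5, 9) is present, so the union is just that shape — area = 64.95 mm². So its area = 64.95 mm². Layer 56 is larger (297.91 vs 64.95 mm²).

layer 56 (z = 6.72 mm)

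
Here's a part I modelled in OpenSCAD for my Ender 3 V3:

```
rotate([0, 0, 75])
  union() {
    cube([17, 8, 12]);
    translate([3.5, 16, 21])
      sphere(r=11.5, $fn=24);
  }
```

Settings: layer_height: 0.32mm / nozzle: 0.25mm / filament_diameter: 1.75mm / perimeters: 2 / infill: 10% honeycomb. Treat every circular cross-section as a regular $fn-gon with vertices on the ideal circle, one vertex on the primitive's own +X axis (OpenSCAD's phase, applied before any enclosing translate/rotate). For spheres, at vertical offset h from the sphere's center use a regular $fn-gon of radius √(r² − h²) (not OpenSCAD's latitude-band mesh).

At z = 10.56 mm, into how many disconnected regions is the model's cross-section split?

At z = 10.56 mm: the cube (footprint 17×8) is included at this height; the sphere at (3.5, 16): section is a regular 24-gon, circumradius = √(r²−h²) = √(11.5²−10.44²) = 4.822; Merging all regions: the 2 present regions are separate (no shared area or edge), so areas and boundary lengths simply add and each stays a separate island — 2 connected regions; (whole slice rotated 75° about Z — lengths, areas and connectivity unchanged). The result has 2 disconnected regions.

2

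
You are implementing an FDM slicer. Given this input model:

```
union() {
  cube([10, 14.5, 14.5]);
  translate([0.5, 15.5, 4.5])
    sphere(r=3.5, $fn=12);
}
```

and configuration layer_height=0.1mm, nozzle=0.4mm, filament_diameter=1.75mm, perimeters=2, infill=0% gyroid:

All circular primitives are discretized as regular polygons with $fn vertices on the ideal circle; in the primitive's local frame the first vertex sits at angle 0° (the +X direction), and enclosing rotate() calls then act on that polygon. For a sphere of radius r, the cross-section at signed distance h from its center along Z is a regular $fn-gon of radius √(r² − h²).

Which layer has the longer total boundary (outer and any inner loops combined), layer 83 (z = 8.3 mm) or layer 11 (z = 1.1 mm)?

Layer 83 (z = 8.3): the 10×14.5 cube contributes its full rectangle (perimeter 49.00 mm); the sphere at (0.5, 15.5) does not reach this height (|z−center|=3.800 > r=3.5); Combining (union): only the 10×14.5 cube is present, so the union is just that shape — boundary = 49.00 mm. So its perimeter = 49.00 mm. Layer 11 (z = 1.1): the 10×14.5 cube contributes its full rectangle (perimeter 49.00 mm); the r=3.5 sphere at (0.5, 15.5) contributes a regular 12-gon of circumradius √(3.5²−3.4²) = 0.831 (perimeter = 2·12·0.831·sin(180°/12) = 5.16 mm); Merging all regions: the 2 present regions are separate (no shared area or edge), so areas and boundary lengths simply add and each stays a separate island — boundary = 54.16 mm. So its perimeter = 54.16 mm. Layer 11 is larger (54.16 vs 49.00 mm).

layer 11 (z = 1.1 mm)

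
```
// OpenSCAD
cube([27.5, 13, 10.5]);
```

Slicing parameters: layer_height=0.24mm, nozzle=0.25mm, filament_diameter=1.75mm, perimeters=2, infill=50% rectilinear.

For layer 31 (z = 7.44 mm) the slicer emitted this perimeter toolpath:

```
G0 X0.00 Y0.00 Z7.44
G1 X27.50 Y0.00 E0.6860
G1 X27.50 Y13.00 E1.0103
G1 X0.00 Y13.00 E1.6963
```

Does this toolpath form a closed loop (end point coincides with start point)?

Start point (G0): (0.00, 0.00). End point (last G1): the path does not return to the start — open.

no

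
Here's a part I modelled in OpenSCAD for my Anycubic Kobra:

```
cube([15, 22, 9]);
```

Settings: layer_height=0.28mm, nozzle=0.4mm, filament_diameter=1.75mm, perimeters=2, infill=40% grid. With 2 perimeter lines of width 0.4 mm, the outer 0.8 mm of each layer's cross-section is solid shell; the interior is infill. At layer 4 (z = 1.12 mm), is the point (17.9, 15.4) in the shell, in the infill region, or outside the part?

At z = 1.12 mm: the 15×22 cube contributes its full rectangle. Overall, the cross-section is a single solid region. The nearest boundary edge runs (15.00, 0.00)→(15.00, 22.00); distance from the point to it = 2.90 mm. The point is not inside any of the regions above, so it lies outside the cross-section (2.90 mm from the nearest boundary).

outside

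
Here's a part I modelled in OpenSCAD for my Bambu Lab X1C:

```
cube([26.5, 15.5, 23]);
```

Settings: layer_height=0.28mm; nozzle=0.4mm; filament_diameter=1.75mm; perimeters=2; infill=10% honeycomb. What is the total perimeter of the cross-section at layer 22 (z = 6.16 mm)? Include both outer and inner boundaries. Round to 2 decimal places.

At z = 6.16 mm: the cube (footprint 26.5×15.5) is included at this height (perimeter 84.00 mm). Overall, the cross-section is a single solid region. Total boundary length (outer) = 84.00 mm.

84.00 mm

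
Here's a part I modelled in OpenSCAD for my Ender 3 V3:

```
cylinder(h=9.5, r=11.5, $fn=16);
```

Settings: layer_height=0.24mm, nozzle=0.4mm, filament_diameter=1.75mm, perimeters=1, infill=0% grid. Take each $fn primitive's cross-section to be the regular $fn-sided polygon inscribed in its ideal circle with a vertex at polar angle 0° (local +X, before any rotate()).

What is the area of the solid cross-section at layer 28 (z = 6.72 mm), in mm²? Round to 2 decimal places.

At z = 6.72 mm: the r=11.5 cylinder gives a regular 16-gon of circumradius 11.5 (constant along its height) (area = (16/2)·11.500²·sin(360°/16) = 404.88 mm²). Overall, the cross-section is a single solid region. Net area = 404.88 mm².

404.88 mm²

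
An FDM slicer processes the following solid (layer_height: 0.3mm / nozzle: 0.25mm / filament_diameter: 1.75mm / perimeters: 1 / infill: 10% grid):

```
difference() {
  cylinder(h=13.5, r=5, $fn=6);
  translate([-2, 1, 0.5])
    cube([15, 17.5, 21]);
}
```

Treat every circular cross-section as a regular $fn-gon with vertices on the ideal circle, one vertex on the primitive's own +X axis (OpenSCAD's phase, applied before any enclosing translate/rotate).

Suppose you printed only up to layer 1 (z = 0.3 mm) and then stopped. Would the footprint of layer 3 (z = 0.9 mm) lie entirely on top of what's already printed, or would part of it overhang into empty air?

entirely on top

Compare the two slices. At z = 0.3: the cylinder: section is a regular 6-gon, circumradius r=5 (area = (6/2)·5.000²·sin(360°/6) = 64.95 mm²); the cube at (-2, 1) is absent (z outside [0.5, 21.5]); After the difference (first − rest): none of the subtracted shapes is present at this height, so the r=5 cylinder is unchanged — area = 64.95 mm². At z = 0.9: the cylinder: section is a regular 6-gon, circumradius r=5 (area = (6/2)·5.000²·sin(360°/6) = 64.95 mm²); the cube at (-2, 1) (footprint 15×17.5) is included at this height (area 262.50 mm²); After the difference (first − rest): starting from the r=5 cylinder (64.95 mm²), the 15×17.5 cube at (-2, 1) partially overlaps it — only the 18.19 mm² overlap (of its 262.50 mm²) is removed, clipping the outline — area = 46.76 mm². Checking containment: the cross-section at z = 0.9 is a subset of the cross-section at z = 0.3.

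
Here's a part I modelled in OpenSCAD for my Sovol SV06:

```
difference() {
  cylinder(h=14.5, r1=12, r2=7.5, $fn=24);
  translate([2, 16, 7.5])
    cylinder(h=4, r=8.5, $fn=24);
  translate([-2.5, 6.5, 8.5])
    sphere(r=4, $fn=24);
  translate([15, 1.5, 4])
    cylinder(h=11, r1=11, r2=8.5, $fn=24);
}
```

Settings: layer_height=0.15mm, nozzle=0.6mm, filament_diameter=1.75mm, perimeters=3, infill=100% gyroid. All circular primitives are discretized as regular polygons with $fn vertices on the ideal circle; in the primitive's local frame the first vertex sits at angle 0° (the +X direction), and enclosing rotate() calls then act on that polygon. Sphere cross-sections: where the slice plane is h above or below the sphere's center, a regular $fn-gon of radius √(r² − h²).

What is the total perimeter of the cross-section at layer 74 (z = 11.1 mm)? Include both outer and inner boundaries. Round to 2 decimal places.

At z = 11.1 mm: the cone: at t=0.766 of its height the radius interpolates to r₁+(r₂−r₁)t = 8.555, giving a regular 24-gon of that circumradius (perimeter = 2·24·8.555·sin(180°/24) = 53.60 mm); the r=8.5 cylinder at (2, 16) contributes a regular 24-gon of circumradius 8.5 (perimeter = 2·24·8.500·sin(180°/24) = 53.25 mm); the r=4 sphere at (-2.5, 6.5) contributes a regular 24-gon of circumradius √(4²−2.6²) = 3.040 (perimeter = 2·24·3.040·sin(180°/24) = 19.04 mm); the cone at (15, 1.5) contributes a regular 24-gon of circumradius 9.386 (interpolated between r1=11 and r2=8.5 at t=0.645) (perimeter = 2·24·9.386·sin(180°/24) = 58.81 mm); Subtracting the remaining from the first: starting from the cone, the r=8.5 cylinder at (2, 16) partially overlaps it — only the 2.90 mm² overlap (of its 224.40 mm²) is removed, clipping the outline; the r=4 sphere at (-2.5, 6.5) partially overlaps it — only the 21.76 mm² overlap (of its 28.70 mm²) is removed, clipping the outline; the cone at (15, 1.5) partially overlaps it — only the 17.83 mm² overlap (of its 273.64 mm²) is removed, clipping the outline — boundary = 57.86 mm. Overall, the cross-section is a single solid region. Total boundary length (outer) = 57.86 mm.

57.86 mm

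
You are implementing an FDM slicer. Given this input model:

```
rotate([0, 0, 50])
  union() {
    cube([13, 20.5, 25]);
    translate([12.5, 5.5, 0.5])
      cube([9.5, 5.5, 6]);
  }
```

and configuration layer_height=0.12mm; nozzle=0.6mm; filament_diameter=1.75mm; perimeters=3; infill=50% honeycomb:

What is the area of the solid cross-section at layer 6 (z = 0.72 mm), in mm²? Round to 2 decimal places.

316.00 mm²

At z = 0.72 mm: the cube (footprint 13×20.5) is included at this height (area 266.50 mm²); the 9.5×5.5 cube at (12.5, 5.5) contributes its full rectangle (area 52.25 mm²); Combining (union): the regions partially overlap — summed areas 318.75 mm² minus the doubly-counted overlap 2.75 mm² gives 316.00 mm² — area = 316.00 mm²; (rotated 50° about Z; rotation is an isometry so areas/perimeters/island counts are preserved). Overall, the cross-section is a single solid region. Net area = 316.00 mm².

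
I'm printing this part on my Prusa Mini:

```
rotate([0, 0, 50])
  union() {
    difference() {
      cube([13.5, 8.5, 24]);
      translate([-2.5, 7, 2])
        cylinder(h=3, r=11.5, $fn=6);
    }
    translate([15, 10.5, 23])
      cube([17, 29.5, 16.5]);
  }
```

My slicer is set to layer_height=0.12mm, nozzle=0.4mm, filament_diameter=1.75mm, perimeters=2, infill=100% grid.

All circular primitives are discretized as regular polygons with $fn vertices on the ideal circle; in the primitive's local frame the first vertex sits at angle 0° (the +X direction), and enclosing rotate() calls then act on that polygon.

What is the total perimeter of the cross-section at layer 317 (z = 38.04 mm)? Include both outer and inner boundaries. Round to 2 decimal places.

93.00 mm

At z = 38.04 mm: the cube is not intersected at this z (z outside [0, 24]); the cylinder at (-2.5, 7) does not reach this height (z outside [2, 5]); After the difference (first − rest): the first operand is absent here, so nothing remains; the 17×29.5 cube at (15, 10.5) contributes its full rectangle (perimeter 93.00 mm); Combining (union): only the 17×29.5 cube at (15, 10.5) is present, so the union is just that shape — boundary = 93.00 mm; (whole slice rotated 50° about Z — lengths, areas and connectivity unchanged). Overall, the cross-section is a single solid region. Total boundary length (outer) = 93.00 mm.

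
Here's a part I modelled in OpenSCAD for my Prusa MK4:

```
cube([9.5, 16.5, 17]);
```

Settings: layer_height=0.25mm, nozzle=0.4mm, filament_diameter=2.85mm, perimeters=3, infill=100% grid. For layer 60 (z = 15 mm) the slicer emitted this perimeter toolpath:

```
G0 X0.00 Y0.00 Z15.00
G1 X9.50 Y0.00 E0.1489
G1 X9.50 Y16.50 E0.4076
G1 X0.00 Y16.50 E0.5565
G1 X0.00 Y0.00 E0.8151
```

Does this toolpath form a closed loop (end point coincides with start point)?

Start point (G0): (0.00, 0.00). End point (last G1): the path returns to the start — closed.

yes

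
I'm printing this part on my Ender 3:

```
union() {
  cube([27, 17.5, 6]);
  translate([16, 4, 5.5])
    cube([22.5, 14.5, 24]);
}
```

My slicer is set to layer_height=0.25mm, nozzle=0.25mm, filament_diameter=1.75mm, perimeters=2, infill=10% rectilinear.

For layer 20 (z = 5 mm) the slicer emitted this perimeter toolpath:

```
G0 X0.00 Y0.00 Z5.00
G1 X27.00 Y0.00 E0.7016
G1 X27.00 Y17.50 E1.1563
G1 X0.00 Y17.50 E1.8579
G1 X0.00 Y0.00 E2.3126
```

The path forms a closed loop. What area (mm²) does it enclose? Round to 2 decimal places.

472.50 mm²

Apply the shoelace formula to the sequence of (X, Y) vertices; enclosed area = 472.50 mm².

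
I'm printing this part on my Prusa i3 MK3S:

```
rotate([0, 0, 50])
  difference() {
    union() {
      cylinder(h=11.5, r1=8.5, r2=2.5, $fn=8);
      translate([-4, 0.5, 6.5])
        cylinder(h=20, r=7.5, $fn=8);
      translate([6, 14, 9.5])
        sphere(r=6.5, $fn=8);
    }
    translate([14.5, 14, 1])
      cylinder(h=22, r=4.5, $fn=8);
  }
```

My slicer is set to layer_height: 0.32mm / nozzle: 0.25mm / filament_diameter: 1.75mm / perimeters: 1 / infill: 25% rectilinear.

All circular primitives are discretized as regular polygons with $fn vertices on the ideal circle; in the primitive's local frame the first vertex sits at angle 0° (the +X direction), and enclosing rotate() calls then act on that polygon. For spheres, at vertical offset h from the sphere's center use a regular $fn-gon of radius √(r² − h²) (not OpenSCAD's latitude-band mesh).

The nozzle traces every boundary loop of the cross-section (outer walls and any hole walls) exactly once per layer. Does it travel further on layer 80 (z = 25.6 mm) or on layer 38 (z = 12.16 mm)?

layer 38 (z = 12.16 mm)

Layer 80 (z = 25.6): the cone does not reach this height (z outside [0, 11.5]); the cylinder at (-4, 0.5): section is a regular 8-gon, circumradius r=7.5 (perimeter = 2·8·7.500·sin(180°/8) = 45.92 mm); the sphere at (6, 14) is not intersected at this z (|z−center|=16.100 > r=6.5); Combining (union): only the r=7.5 cylinder at (-4, 0.5) is present, so the union is just that shape — boundary = 45.92 mm; the cylinder at (14.5, 14) is not intersected at this z (z outside [1, 23]); Subtracting the remaining from the first: none of the subtracted shapes is present at this height, so that combined region is unchanged — boundary = 45.92 mm; (whole slice rotated 50° about Z — lengths, areas and connectivity unchanged). So its perimeter = 45.92 mm. Layer 38 (z = 12.16): the cone is not intersected at this z (z outside [0, 11.5]); the r=7.5 cylinder at (-4, 0.5) contributes a regular 8-gon of circumradius 7.5 (perimeter = 2·8·7.500·sin(180°/8) = 45.92 mm); the r=6.5 sphere at (6, 14) slices to a regular 8-gon of circumradius 5.931 (√(r²−h²) with h=2.66 from center) (perimeter = 2·8·5.931·sin(180°/8) = 36.31 mm); Combining (union): the 2 present regions are separate (no shared area or edge), so areas and boundary lengths simply add and each stays a separate island — boundary = 82.24 mm; the r=4.5 cylinder at (14.5, 14) gives a regular 8-gon of circumradius 4.5 (constant along its height) (perimeter = 2·8·4.500·sin(180°/8) = 27.55 mm); Taking the first minus the rest: starting from that combined region, the r=4.5 cylinder at (14.5, 14) partially overlaps it — only the 4.50 mm² overlap (of its 57.28 mm²) is removed, clipping the outline — boundary = 82.24 mm; (rotated 50° about Z; rotation is an isometry so areas/perimeters/island counts are preserved). So its perimeter = 82.24 mm. Layer 38 is larger (82.24 vs 45.92 mm).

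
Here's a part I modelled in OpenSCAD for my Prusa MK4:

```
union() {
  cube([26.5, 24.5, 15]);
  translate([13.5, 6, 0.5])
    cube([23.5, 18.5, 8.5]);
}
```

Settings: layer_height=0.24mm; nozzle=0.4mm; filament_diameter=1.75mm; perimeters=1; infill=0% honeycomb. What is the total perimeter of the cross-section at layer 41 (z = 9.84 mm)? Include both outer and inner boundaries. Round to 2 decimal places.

At z = 9.84 mm: the cube (footprint 26.5×24.5) is included at this height (perimeter 102.00 mm); the cube at (13.5, 6) is absent (z outside [0.5, 9]); Combining (union): only the 26.5×24.5 cube is present, so the union is just that shape — boundary = 102.00 mm. Overall, the cross-section is a single solid region. Total boundary length (outer) = 102.00 mm.

102.00 mm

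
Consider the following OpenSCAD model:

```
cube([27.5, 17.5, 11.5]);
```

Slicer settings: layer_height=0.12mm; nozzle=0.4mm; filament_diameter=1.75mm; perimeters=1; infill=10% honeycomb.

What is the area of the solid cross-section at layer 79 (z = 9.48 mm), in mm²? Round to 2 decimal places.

At z = 9.48 mm: the cube is present — its section is the full 27.5×17.5 rectangle (area 481.25 mm²). Overall, the cross-section is a single solid region. Net area = 481.25 mm².

481.25 mm²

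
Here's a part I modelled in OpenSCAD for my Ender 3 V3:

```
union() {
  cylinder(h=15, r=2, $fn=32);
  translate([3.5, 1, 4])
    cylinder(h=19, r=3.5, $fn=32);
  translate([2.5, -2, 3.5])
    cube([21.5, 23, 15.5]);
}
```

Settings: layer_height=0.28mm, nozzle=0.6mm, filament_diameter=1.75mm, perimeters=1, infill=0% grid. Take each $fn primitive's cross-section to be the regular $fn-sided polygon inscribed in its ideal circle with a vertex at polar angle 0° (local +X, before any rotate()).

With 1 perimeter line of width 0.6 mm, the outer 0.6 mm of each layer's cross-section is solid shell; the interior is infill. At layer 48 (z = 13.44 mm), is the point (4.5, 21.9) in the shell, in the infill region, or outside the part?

At z = 13.44 mm: the r=2 cylinder contributes a regular 32-gon of circumradius 2; the r=3.5 cylinder at (3.5, 1) contributes a regular 32-gon of circumradius 3.5; the 21.5×23 cube at (2.5, -2) contributes its full rectangle; Combining (union): the regions partially overlap (shared area 29.88 mm²), so overlapping operands fuse into one piece — 1 connected region. Overall, the cross-section is a single solid region. The nearest boundary edge runs (2.50, 21.00)→(24.00, 21.00); distance from the point to it = 0.90 mm. The point is not inside any of the regions above, so it lies outside the cross-section (0.90 mm from the nearest boundary).

outside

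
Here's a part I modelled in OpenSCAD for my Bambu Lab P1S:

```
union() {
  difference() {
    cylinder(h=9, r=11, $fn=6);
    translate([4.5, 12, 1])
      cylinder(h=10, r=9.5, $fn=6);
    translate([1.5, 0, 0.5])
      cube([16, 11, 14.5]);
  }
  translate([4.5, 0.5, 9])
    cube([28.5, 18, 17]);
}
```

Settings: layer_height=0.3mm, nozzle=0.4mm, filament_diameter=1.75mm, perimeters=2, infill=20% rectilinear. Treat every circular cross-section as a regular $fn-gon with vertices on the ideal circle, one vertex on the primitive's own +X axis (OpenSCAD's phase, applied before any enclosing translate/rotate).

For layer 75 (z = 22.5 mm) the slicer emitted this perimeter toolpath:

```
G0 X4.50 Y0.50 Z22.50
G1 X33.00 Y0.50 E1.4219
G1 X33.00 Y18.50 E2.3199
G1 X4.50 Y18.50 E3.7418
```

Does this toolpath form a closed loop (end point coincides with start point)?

no

Start point (G0): (4.50, 0.50). End point (last G1): the path does not return to the start — open.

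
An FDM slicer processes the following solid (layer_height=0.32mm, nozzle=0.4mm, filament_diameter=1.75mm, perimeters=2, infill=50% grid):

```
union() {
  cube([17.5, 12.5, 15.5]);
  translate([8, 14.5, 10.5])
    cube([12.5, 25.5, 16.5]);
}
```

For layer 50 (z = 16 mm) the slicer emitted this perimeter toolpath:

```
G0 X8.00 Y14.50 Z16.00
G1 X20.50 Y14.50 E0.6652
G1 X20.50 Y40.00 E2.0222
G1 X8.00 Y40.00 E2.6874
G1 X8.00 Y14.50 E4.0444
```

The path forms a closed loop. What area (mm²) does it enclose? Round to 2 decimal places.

318.75 mm²

Apply the shoelace formula to the sequence of (X, Y) vertices; enclosed area = 318.75 mm².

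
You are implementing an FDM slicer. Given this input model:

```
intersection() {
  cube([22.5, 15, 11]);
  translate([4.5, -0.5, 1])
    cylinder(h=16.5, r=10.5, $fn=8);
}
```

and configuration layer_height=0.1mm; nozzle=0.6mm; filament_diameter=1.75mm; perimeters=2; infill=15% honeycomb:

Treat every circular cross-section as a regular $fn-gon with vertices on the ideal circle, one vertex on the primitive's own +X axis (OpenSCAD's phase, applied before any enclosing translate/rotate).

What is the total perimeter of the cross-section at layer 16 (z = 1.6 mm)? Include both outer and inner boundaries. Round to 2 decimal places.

At z = 1.6 mm: the cube (footprint 22.5×15) is included at this height (perimeter 75.00 mm); the r=10.5 cylinder at (4.5, -0.5) contributes a regular 8-gon of circumradius 10.5 (perimeter = 2·8·10.500·sin(180°/8) = 64.29 mm); Keeping only the common overlap: the r=10.5 cylinder at (4.5, -0.5) partially overlaps the 22.5×15 cube; clipping to the common part keeps 113.57 mm² — boundary = 43.33 mm. Overall, the cross-section is a single solid region. Total boundary length (outer) = 43.33 mm.

43.33 mm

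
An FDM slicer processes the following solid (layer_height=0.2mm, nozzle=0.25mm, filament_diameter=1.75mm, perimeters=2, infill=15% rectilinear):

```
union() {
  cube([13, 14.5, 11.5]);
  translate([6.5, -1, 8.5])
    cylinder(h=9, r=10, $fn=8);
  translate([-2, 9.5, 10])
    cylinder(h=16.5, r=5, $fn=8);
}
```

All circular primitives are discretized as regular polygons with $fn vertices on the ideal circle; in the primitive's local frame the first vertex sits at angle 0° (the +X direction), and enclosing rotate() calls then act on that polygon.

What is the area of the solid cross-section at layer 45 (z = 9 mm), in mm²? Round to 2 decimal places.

371.84 mm²

At z = 9 mm: the cube is present — its section is the full 13×14.5 rectangle (area 188.50 mm²); the r=10 cylinder at (6.5, -1) gives a regular 8-gon of circumradius 10 (constant along its height) (area = (8/2)·10.000²·sin(360°/8) = 282.84 mm²); the cylinder at (-2, 9.5) does not reach this height (z outside [10, 26.5]); Taking the union: the regions partially overlap — summed areas 471.34 mm² minus the doubly-counted overlap 99.50 mm² gives 371.84 mm² — area = 371.84 mm². Overall, the cross-section is a single solid region. Net area = 371.84 mm².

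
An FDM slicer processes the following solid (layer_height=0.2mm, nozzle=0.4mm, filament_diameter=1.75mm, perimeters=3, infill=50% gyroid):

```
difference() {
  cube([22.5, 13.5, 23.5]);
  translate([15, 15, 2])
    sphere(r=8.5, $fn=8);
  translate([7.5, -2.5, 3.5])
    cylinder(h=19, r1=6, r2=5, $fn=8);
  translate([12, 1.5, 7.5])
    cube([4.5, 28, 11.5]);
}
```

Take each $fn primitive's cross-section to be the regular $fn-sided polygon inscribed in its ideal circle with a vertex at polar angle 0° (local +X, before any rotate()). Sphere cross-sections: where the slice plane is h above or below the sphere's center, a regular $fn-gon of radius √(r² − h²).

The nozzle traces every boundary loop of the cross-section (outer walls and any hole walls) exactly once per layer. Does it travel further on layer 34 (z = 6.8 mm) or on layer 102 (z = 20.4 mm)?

Layer 34 (z = 6.8): the cube is present — its section is the full 22.5×13.5 rectangle (perimeter 72.00 mm); the r=8.5 sphere at (15, 15) contributes a regular 8-gon of circumradius √(8.5²−4.8²) = 7.015 (perimeter = 2·8·7.015·sin(180°/8) = 42.95 mm); the cone at (7.5, -2.5) (r1=6→r2=5) has section circumradius 5.826 here — a regular 8-gon (perimeter = 2·8·5.826·sin(180°/8) = 35.67 mm); the cube at (12, 1.5) is absent (z outside [7.5, 19]); After the difference (first − rest): starting from the 22.5×13.5 cube, the r=8.5 sphere at (15, 15) partially overlaps it — only the 49.48 mm² overlap (of its 139.19 mm²) is removed, clipping the outline; the cone at (7.5, -2.5) partially overlaps it — only the 21.46 mm² overlap (of its 96.01 mm²) is removed, clipping the outline — boundary = 80.29 mm. So its perimeter = 80.29 mm. Layer 102 (z = 20.4): the cube (footprint 22.5×13.5) is included at this height (perimeter 72.00 mm); the sphere at (15, 15) is not intersected at this z (|z−center|=18.400 > r=8.5); the cone at (7.5, -2.5) contributes a regular 8-gon of circumradius 5.111 (interpolated between r1=6 and r2=5 at t=0.889) (perimeter = 2·8·5.111·sin(180°/8) = 31.29 mm); the cube at (12, 1.5) does not reach this height (z outside [7.5, 19]); Taking the first minus the rest: starting from the 22.5×13.5 cube, the cone at (7.5, -2.5) partially overlaps it — only the 13.97 mm² overlap (of its 73.87 mm²) is removed, clipping the outline — boundary = 74.08 mm. So its perimeter = 74.08 mm. Layer 34 is larger (80.29 vs 74.08 mm).

layer 34 (z = 6.8 mm)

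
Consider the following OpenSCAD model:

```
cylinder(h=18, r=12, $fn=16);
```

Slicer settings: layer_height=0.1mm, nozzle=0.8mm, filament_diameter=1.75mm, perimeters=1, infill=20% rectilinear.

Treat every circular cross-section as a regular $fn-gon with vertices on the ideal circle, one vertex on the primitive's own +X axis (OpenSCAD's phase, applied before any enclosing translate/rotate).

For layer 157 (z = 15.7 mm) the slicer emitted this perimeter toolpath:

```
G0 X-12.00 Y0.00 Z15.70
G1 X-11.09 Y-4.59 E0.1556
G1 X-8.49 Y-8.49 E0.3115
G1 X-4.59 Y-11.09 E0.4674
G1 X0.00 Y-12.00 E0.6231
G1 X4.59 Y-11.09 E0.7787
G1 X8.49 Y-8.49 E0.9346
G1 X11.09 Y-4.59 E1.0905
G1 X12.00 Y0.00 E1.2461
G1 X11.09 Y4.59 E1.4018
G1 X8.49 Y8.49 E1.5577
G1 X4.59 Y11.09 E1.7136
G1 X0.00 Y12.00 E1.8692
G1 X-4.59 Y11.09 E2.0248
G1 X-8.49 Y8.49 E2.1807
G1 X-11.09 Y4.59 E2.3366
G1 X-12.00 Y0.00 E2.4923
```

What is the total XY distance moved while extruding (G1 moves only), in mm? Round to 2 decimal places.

74.93 mm

Sum the Euclidean lengths of each G1 segment: total = 74.93 mm.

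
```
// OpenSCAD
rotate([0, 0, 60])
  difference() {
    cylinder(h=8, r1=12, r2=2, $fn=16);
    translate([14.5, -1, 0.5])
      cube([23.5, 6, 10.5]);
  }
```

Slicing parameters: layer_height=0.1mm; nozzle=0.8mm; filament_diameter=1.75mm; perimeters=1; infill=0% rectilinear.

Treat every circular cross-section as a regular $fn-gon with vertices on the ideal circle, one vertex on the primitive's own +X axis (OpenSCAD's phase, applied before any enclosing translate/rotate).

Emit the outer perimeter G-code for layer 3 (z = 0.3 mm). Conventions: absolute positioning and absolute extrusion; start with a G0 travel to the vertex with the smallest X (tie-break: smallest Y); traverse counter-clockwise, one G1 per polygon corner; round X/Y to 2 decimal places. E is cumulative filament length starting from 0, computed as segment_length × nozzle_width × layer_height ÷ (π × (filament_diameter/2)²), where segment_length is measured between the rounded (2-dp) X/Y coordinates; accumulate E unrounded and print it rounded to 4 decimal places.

At z = 0.3 mm: the cone contributes a regular 16-gon of circumradius 11.625 (interpolated between r1=12 and r2=2 at t=0.037); the cube at (14.5, -1) is absent (z outside [0.5, 11]); Taking the first minus the rest: none of the subtracted shapes is present at this height, so the cone is unchanged — 1 connected region; (whole slice rotated 60° about Z — lengths, areas and connectivity unchanged). The outline is a single polygon with 16 vertices. Extrusion per mm of travel: 0.8 × 0.1 / (π × 0.875²) = 0.033260. Accumulating E over each segment gives final E = 2.4142.

G0 X-11.53 Y1.52 Z0.30
G1 X-11.23 Y-3.01 E0.1510
G1 X-9.22 Y-7.08 E0.3020
G1 X-5.81 Y-10.07 E0.4528
G1 X-1.52 Y-11.53 E0.6035
G1 X3.01 Y-11.23 E0.7545
G1 X7.08 Y-9.22 E0.9055
G1 X10.07 Y-5.81 E1.0564
G1 X11.53 Y-1.52 E1.2071
G1 X11.23 Y3.01 E1.3581
G1 X9.22 Y7.08 E1.5091
G1 X5.81 Y10.07 E1.6599
G1 X1.52 Y11.53 E1.8106
G1 X-3.01 Y11.23 E1.9616
G1 X-7.08 Y9.22 E2.1126
G1 X-10.07 Y5.81 E2.2634
G1 X-11.53 Y1.52 E2.4142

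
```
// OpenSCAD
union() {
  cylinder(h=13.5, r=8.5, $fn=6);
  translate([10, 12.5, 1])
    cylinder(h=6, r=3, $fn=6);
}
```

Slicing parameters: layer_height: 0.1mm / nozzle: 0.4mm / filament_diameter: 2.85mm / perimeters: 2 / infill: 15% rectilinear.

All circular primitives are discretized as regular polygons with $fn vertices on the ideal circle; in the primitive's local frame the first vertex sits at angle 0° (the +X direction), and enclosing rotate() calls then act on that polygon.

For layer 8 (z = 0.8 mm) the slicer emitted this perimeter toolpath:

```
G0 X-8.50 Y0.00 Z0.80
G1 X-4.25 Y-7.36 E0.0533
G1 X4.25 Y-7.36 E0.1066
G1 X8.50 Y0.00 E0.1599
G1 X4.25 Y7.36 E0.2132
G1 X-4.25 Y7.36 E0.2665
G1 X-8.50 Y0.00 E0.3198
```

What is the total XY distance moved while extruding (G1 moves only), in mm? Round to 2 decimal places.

51.00 mm

Sum the Euclidean lengths of each G1 segment: total = 51.00 mm.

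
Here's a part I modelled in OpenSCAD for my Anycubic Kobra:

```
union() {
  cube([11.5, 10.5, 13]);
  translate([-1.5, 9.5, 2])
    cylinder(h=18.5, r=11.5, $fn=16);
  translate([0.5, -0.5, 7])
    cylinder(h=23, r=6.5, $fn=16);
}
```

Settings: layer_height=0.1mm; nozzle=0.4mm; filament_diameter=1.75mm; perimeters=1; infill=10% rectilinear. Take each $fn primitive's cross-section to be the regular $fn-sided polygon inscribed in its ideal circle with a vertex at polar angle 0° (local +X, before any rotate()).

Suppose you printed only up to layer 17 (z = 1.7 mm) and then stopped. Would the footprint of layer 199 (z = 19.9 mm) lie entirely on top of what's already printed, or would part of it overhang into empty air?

part overhangs

Compare the two slices. At z = 1.7: the 11.5×10.5 cube contributes its full rectangle (area 120.75 mm²); the cylinder at (-1.5, 9.5) does not reach this height (z outside [2, 20.5]); the cylinder at (0.5, -0.5) does not reach this height (z outside [7, 30]); Merging all regions: only the 11.5×10.5 cube is present, so the union is just that shape — area = 120.75 mm². At z = 19.9: the cube does not reach this height (z outside [0, 13]); the cylinder at (-1.5, 9.5): section is a regular 16-gon, circumradius r=11.5 (area = (16/2)·11.500²·sin(360°/16) = 404.88 mm²); the r=6.5 cylinder at (0.5, -0.5) contributes a regular 16-gon of circumradius 6.5 (area = (16/2)·6.500²·sin(360°/16) = 129.35 mm²); Merging all regions: the regions partially overlap — summed areas 534.23 mm² minus the doubly-counted overlap 71.39 mm² gives 462.84 mm² — area = 462.84 mm². Checking containment: at z = 19.9 the cross-section extends beyond the z = 1.7 cross-section by about 372.21 mm².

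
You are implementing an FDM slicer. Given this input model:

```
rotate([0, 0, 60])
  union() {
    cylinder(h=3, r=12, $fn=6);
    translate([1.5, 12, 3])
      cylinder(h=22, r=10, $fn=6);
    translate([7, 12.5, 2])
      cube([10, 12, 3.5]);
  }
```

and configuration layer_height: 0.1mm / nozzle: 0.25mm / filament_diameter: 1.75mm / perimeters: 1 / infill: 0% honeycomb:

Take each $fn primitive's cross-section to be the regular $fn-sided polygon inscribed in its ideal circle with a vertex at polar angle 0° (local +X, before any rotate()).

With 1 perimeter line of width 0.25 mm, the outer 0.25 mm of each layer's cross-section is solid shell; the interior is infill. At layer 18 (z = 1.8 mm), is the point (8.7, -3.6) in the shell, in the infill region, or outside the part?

At z = 1.8 mm: the cylinder: section is a regular 6-gon, circumradius r=12; the cylinder at (1.5, 12) is not intersected at this z (z outside [3, 25]); the cube at (7, 12.5) does not reach this height (z outside [2, 5.5]); Taking the union: only the r=12 cylinder is present, so the union is just that shape — 1 connected region; (rotated 60° about Z; rotation is an isometry so areas/perimeters/island counts are preserved). Overall, the cross-section is a single solid region. Undo the 60° rotation: the query point maps to (1.232, -9.334) in the un-rotated model frame. The nearest boundary edge runs (-6.00, -10.39)→(6.00, -10.39); distance from the point to it = 1.06 mm. The point is inside the cross-section and 1.06 mm from the nearest boundary — more than the 0.25 mm shell width (1 × 0.25), so it's in the infill interior.

infill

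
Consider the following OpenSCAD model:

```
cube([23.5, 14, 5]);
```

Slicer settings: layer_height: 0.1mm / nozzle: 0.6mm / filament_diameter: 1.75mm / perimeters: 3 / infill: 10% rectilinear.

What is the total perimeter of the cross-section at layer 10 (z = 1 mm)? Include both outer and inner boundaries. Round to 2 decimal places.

75.00 mm

At z = 1 mm: the 23.5×14 cube contributes its full rectangle (perimeter 75.00 mm). Overall, the cross-section is a single solid region. Total boundary length (outer) = 75.00 mm.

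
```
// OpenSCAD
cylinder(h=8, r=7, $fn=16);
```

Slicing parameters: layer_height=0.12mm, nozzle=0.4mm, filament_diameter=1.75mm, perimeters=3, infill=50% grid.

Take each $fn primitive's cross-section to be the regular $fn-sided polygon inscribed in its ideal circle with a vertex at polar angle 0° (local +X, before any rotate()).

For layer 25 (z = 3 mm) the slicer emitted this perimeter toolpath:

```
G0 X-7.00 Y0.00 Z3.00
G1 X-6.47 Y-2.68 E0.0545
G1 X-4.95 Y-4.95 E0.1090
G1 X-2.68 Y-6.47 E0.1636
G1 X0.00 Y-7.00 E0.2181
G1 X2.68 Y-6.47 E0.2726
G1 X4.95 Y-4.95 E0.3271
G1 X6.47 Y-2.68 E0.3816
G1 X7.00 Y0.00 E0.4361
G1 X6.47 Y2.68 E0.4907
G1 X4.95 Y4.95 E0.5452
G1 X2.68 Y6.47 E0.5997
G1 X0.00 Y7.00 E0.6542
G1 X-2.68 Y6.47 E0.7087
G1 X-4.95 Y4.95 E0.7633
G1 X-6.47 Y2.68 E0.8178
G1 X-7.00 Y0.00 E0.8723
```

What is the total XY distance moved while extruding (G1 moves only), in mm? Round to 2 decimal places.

Sum the Euclidean lengths of each G1 segment: total = 43.71 mm.

43.71 mm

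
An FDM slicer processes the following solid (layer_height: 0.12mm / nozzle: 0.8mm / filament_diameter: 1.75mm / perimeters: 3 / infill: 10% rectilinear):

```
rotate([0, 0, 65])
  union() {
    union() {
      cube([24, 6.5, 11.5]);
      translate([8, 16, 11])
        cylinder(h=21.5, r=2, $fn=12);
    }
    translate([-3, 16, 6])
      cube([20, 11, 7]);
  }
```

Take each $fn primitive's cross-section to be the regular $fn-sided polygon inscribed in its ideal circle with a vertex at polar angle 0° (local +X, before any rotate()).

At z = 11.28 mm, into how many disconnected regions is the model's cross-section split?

At z = 11.28 mm: the cube (footprint 24×6.5) is included at this height; the cylinder at (8, 16): section is a regular 12-gon, circumradius r=2; Combining (union): the 2 present regions are separate (no shared area or edge), so areas and boundary lengths simply add and each stays a separate island — 2 connected regions; the cube at (-3, 16) (footprint 20×11) is included at this height; Merging all regions: the regions partially overlap (shared area 6.00 mm²), so overlapping operands fuse into one piece — 2 connected regions; (rotated 65° about Z; rotation is an isometry so areas/perimeters/island counts are preserved). The result has 2 disconnected regions.

2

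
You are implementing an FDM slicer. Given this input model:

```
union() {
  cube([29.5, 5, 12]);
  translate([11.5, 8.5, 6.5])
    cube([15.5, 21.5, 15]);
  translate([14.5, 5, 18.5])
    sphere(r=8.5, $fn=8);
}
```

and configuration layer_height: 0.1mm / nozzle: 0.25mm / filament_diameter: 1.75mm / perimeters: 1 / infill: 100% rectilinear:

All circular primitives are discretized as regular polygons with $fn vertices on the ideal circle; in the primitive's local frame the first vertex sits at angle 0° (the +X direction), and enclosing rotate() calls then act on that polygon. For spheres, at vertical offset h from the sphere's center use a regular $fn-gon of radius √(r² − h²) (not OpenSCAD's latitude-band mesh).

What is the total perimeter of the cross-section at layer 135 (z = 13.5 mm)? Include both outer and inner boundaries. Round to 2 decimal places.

95.55 mm

At z = 13.5 mm: the cube is not intersected at this z (z outside [0, 12]); the cube at (11.5, 8.5) (footprint 15.5×21.5) is included at this height (perimeter 74.00 mm); the r=8.5 sphere at (14.5, 5) contributes a regular 8-gon of circumradius √(8.5²−5²) = 6.874 (perimeter = 2·8·6.874·sin(180°/8) = 42.09 mm); Merging all regions: the regions partially overlap (shared area 20.15 mm²), so the edge portions inside another operand are dropped and the merged outline is re-measured after clipping — boundary = 95.55 mm. Overall, the cross-section is a single solid region. Total boundary length (outer) = 95.55 mm.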